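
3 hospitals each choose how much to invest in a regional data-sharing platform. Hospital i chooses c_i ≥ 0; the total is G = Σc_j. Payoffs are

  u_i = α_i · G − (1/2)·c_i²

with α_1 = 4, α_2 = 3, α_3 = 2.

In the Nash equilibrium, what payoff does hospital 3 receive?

Hospital i's FOC: ∂u_i/∂c_i = α_i − c_i = 0, so c_i* = α_i.
NE contributions = (4, 3, 2); G = 9.
u_3 = α_3·G − ½·(c_3)² = 2·9 − ½·2² = 16.

16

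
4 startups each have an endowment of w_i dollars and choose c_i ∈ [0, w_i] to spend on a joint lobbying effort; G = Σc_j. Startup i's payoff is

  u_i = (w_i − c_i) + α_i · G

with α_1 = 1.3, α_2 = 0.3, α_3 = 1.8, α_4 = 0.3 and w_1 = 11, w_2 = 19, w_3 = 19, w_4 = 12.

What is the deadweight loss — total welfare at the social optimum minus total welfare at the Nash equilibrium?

∂u_i/∂c_i = α_i − 1, so startup i contributes w_i if α_i > 1, else 0.
α_i > 1 for i ∈ {1, 3}; NE contributions (11, 0, 19, 0), G = 30.
W^NE = Σw_i − G^NE + (Σα_i)·G^NE = 61 + 2.7·30 = 142.
Planner: ∂(Σu_j)/∂c_i = Σα_j − 1 = 2.7 > 0, so everyone contributes w_i; G^SO = 61, W^SO = 61 + 2.7·61 = 225.7.
Deadweight loss = 83.7.

83.7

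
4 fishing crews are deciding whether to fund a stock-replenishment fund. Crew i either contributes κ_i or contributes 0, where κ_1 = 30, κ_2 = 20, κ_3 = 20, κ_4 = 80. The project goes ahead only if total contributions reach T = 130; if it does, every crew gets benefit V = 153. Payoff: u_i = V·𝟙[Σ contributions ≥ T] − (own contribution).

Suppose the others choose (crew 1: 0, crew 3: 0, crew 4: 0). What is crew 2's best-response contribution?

0

Others' total = 0. Even contributing 20 gives 20 < 130: no benefit either way.
Best response: 0.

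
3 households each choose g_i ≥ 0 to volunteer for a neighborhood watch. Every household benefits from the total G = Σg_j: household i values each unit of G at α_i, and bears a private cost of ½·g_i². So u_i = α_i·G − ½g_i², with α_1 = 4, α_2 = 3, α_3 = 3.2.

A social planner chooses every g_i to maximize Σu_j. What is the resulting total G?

Planner FOC: ∂(Σu_j)/∂g_i = (Σα_j) − g_i = 0, so g_i^SO = Σα_j = 10.2 for every i; G^SO = 30.6.

30.6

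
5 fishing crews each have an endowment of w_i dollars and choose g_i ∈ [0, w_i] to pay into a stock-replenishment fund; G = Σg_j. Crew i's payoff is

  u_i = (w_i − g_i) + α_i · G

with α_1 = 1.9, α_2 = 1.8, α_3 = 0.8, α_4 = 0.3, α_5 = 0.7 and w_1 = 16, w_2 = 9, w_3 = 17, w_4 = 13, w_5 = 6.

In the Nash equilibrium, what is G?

∂u_i/∂g_i = α_i − 1, so crew i contributes w_i if α_i > 1, else 0.
α_i > 1 for i ∈ {1, 2}; NE contributions (16, 9, 0, 0, 0), G = 25.

25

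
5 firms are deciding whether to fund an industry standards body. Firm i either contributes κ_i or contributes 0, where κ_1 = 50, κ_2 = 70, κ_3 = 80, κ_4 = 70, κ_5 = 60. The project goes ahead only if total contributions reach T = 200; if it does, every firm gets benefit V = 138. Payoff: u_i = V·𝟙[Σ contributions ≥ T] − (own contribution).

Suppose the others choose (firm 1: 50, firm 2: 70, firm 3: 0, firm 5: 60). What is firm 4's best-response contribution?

70

Others' total = 180. Contributing 70 brings total to 250 ≥ 200: gain V − κ_4 = 68.
Best response: 70.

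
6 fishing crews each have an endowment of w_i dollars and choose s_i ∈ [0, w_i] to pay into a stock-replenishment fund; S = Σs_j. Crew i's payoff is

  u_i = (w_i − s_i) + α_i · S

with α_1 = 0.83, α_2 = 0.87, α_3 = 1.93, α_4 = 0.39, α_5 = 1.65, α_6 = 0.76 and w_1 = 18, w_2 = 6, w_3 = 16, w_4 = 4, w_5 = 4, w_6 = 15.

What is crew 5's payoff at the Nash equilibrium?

∂u_i/∂s_i = α_i − 1, so crew i contributes w_i if α_i > 1, else 0.
α_i > 1 for i ∈ {3, 5}; NE contributions (0, 0, 16, 0, 4, 0), S = 20.
u_5 = (4 − 4) + 1.65·20 = 33.

33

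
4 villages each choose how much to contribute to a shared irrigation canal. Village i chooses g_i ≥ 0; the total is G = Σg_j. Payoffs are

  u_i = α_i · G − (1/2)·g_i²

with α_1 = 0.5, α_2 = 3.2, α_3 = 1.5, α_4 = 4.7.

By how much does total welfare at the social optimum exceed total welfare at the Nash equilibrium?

Village i's FOC: ∂u_i/∂g_i = α_i − g_i = 0, so g_i* = α_i.
NE contributions = (0.5, 3.2, 1.5, 4.7); G = 9.9.
W^NE = (Σα)·G − ½Σα_i² = 9.9² − ½·34.83 = 80.595.
Planner sets g_i = Σα_j = 9.9 for every i, so G^SO = 4·9.9 = 39.6.
W^SO = (Σα)·G^SO − ½·4·(Σα)² = (4/2)·9.9² = 196.02.
Deadweight loss = W^SO − W^NE = 115.425.

115.425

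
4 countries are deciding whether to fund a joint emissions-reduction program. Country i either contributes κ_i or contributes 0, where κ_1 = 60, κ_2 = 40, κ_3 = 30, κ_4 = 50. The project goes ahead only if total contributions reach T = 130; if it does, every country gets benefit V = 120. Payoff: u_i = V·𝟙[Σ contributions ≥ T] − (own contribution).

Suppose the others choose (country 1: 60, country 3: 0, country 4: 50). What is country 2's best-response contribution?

40

Others' total = 110. Contributing 40 brings total to 150 ≥ 130: gain V − κ_2 = 80.
Best response: 40.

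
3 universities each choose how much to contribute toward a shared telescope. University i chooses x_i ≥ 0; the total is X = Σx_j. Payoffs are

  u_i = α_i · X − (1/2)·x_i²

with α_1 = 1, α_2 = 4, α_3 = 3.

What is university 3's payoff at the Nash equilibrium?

University i's FOC: ∂u_i/∂x_i = α_i − x_i = 0, so x_i* = α_i.
NE contributions = (1, 4, 3); X = 8.
u_3 = α_3·X − ½·(x_3)² = 3·8 − ½·3² = 19.5.

19.5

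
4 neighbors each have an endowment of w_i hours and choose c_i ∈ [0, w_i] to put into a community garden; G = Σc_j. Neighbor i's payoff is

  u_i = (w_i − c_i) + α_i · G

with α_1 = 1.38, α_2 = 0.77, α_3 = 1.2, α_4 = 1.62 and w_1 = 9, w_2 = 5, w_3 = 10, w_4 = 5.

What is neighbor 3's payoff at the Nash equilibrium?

∂u_i/∂c_i = α_i − 1, so neighbor i contributes w_i if α_i > 1, else 0.
α_i > 1 for i ∈ {1, 3, 4}; NE contributions (9, 0, 10, 5), G = 24.
u_3 = (10 − 10) + 1.2·24 = 28.8.

28.8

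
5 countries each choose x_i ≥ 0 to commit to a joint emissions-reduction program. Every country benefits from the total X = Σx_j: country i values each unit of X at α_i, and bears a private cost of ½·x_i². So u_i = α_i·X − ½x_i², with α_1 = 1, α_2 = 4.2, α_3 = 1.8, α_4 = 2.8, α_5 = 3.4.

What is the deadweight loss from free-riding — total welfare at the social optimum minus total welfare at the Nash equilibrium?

Country i's FOC: ∂u_i/∂x_i = α_i − x_i = 0, so x_i* = α_i.
NE contributions = (1, 4.2, 1.8, 2.8, 3.4); X = 13.2.
W^NE = (Σα)·X − ½Σα_i² = 13.2² − ½·41.28 = 153.6.
Planner sets x_i = Σα_j = 13.2 for every i, so X^SO = 5·13.2 = 66.
W^SO = (Σα)·X^SO − ½·5·(Σα)² = (5/2)·13.2² = 435.6.
Deadweight loss = W^SO − W^NE = 282.

282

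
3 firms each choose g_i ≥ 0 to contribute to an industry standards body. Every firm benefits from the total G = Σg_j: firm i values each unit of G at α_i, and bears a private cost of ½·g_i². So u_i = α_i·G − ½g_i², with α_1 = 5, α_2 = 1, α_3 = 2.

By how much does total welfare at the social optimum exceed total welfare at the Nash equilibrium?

47

Firm i's FOC: ∂u_i/∂g_i = α_i − g_i = 0, so g_i* = α_i.
NE contributions = (5, 1, 2); G = 8.
W^NE = (Σα)·G − ½Σα_i² = 8² − ½·30 = 49.
Planner sets g_i = Σα_j = 8 for every i, so G^SO = 3·8 = 24.
W^SO = (Σα)·G^SO − ½·3·(Σα)² = (3/2)·8² = 96.
Deadweight loss = W^SO − W^NE = 47.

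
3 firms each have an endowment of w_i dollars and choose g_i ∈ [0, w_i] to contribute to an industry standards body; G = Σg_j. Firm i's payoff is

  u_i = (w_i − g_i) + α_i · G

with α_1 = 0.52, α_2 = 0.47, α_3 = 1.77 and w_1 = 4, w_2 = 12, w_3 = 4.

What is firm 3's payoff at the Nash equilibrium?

7.08

∂u_i/∂g_i = α_i − 1, so firm i contributes w_i if α_i > 1, else 0.
α_i > 1 for i ∈ {3}; NE contributions (0, 0, 4), G = 4.
u_3 = (4 − 4) + 1.77·4 = 7.08.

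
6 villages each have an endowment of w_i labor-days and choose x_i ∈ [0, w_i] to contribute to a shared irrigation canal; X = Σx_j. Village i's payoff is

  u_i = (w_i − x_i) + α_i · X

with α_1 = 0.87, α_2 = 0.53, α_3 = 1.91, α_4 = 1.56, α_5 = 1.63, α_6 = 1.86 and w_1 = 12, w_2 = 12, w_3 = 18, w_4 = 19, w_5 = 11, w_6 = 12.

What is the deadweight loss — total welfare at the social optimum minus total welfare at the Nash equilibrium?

∂u_i/∂x_i = α_i − 1, so village i contributes w_i if α_i > 1, else 0.
α_i > 1 for i ∈ {3, 4, 5, 6}; NE contributions (0, 0, 18, 19, 11, 12), X = 60.
W^NE = Σw_i − X^NE + (Σα_i)·X^NE = 84 + 7.36·60 = 525.6.
Planner: ∂(Σu_j)/∂x_i = Σα_j − 1 = 7.36 > 0, so everyone contributes w_i; X^SO = 84, W^SO = 84 + 7.36·84 = 702.24.
Deadweight loss = 176.64.

176.64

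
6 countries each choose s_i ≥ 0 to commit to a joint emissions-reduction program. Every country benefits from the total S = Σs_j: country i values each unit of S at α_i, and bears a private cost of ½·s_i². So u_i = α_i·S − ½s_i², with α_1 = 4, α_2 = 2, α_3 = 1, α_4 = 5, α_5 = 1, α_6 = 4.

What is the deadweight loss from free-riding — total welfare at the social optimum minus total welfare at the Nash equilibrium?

609.5

Country i's FOC: ∂u_i/∂s_i = α_i − s_i = 0, so s_i* = α_i.
NE contributions = (4, 2, 1, 5, 1, 4); S = 17.
W^NE = (Σα)·S − ½Σα_i² = 17² − ½·63 = 257.5.
Planner sets s_i = Σα_j = 17 for every i, so S^SO = 6·17 = 102.
W^SO = (Σα)·S^SO − ½·6·(Σα)² = (6/2)·17² = 867.
Deadweight loss = W^SO − W^NE = 609.5.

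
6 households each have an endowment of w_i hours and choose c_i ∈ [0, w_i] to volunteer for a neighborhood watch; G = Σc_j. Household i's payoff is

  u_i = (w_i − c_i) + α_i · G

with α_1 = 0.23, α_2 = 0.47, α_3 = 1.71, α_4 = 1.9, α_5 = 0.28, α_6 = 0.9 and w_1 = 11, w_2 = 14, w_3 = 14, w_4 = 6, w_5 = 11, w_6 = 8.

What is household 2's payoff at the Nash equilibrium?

∂u_i/∂c_i = α_i − 1, so household i contributes w_i if α_i > 1, else 0.
α_i > 1 for i ∈ {3, 4}; NE contributions (0, 0, 14, 6, 0, 0), G = 20.
u_2 = (14 − 0) + 0.47·20 = 23.4.

23.4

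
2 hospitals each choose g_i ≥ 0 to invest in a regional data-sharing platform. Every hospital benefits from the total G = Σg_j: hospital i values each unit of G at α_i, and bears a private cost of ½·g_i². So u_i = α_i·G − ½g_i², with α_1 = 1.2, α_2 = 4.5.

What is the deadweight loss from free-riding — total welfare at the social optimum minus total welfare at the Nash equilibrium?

10.845

Hospital i's FOC: ∂u_i/∂g_i = α_i − g_i = 0, so g_i* = α_i.
NE contributions = (1.2, 4.5); G = 5.7.
W^NE = (Σα)·G − ½Σα_i² = 5.7² − ½·21.69 = 21.645.
Planner sets g_i = Σα_j = 5.7 for every i, so G^SO = 2·5.7 = 11.4.
W^SO = (Σα)·G^SO − ½·2·(Σα)² = (2/2)·5.7² = 32.49.
Deadweight loss = W^SO − W^NE = 10.845.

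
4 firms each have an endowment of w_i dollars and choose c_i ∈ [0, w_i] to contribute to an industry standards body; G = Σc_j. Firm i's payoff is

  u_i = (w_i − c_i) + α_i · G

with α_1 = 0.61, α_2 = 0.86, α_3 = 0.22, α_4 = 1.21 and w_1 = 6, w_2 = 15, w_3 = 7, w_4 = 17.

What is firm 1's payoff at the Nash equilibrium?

∂u_i/∂c_i = α_i − 1, so firm i contributes w_i if α_i > 1, else 0.
α_i > 1 for i ∈ {4}; NE contributions (0, 0, 0, 17), G = 17.
u_1 = (6 − 0) + 0.61·17 = 16.37.

16.37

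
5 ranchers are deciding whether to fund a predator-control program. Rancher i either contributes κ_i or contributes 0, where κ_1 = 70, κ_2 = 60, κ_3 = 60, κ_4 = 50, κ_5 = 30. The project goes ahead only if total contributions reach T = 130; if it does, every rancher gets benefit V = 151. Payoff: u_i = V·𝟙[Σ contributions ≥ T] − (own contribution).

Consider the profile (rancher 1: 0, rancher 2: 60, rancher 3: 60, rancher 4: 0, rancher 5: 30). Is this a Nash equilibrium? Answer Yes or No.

Total = 150 ≥ 130: provided.
Rancher 1 (pledges 0, payoff 151): pledging 70 → total 220, payoff 81. No gain.
Rancher 2 (pledges 60, payoff 91): dropping to 0 → total 90, payoff 0. No gain.
Rancher 3 (pledges 60, payoff 91): dropping to 0 → total 90, payoff 0. No gain.
Rancher 4 (pledges 0, payoff 151): pledging 50 → total 200, payoff 101. No gain.
Rancher 5 (pledges 30, payoff 121): dropping to 0 → total 120, payoff 0. No gain.

Yes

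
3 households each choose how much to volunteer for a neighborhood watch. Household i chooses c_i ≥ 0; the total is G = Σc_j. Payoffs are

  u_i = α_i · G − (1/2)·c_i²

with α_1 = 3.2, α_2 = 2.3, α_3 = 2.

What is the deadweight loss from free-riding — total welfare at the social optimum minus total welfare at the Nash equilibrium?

Household i's FOC: ∂u_i/∂c_i = α_i − c_i = 0, so c_i* = α_i.
NE contributions = (3.2, 2.3, 2); G = 7.5.
W^NE = (Σα)·G − ½Σα_i² = 7.5² − ½·19.53 = 46.485.
Planner sets c_i = Σα_j = 7.5 for every i, so G^SO = 3·7.5 = 22.5.
W^SO = (Σα)·G^SO − ½·3·(Σα)² = (3/2)·7.5² = 84.375.
Deadweight loss = W^SO − W^NE = 37.89.

37.89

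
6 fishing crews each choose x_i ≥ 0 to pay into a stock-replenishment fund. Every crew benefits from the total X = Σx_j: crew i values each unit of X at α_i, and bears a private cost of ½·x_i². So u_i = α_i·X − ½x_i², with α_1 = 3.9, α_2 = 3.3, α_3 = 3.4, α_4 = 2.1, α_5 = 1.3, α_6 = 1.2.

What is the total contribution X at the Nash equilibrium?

Crew i's FOC: ∂u_i/∂x_i = α_i − x_i = 0, so x_i* = α_i.
NE contributions = (3.9, 3.3, 3.4, 2.1, 1.3, 1.2); X = 15.2.

15.2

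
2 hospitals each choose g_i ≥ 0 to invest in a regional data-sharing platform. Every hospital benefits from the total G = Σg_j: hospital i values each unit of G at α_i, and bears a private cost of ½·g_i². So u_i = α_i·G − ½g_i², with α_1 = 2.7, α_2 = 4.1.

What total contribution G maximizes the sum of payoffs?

Planner FOC: ∂(Σu_j)/∂g_i = (Σα_j) − g_i = 0, so g_i^SO = Σα_j = 6.8 for every i; G^SO = 13.6.

13.6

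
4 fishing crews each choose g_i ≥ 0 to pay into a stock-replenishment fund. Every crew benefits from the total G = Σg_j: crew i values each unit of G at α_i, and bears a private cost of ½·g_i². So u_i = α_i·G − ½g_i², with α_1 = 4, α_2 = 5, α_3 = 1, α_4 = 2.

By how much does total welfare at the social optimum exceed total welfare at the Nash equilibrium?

167

Crew i's FOC: ∂u_i/∂g_i = α_i − g_i = 0, so g_i* = α_i.
NE contributions = (4, 5, 1, 2); G = 12.
W^NE = (Σα)·G − ½Σα_i² = 12² − ½·46 = 121.
Planner sets g_i = Σα_j = 12 for every i, so G^SO = 4·12 = 48.
W^SO = (Σα)·G^SO − ½·4·(Σα)² = (4/2)·12² = 288.
Deadweight loss = W^SO − W^NE = 167.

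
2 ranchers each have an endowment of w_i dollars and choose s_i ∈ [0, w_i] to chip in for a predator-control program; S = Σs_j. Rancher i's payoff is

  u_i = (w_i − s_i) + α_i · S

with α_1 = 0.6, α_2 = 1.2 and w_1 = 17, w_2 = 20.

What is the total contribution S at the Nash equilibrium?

20

∂u_i/∂s_i = α_i − 1, so rancher i contributes w_i if α_i > 1, else 0.
α_i > 1 for i ∈ {2}; NE contributions (0, 20), S = 20.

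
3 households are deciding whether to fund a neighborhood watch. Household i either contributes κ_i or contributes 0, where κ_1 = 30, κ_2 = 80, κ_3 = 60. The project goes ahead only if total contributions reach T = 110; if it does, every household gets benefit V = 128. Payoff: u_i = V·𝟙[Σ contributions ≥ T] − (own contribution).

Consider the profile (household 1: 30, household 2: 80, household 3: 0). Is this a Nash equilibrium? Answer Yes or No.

Yes

Total = 110 ≥ 110: provided.
Household 1 (pledges 30, payoff 98): dropping to 0 → total 80, payoff 0. No gain.
Household 2 (pledges 80, payoff 48): dropping to 0 → total 30, payoff 0. No gain.
Household 3 (pledges 0, payoff 128): pledging 60 → total 170, payoff 68. No gain.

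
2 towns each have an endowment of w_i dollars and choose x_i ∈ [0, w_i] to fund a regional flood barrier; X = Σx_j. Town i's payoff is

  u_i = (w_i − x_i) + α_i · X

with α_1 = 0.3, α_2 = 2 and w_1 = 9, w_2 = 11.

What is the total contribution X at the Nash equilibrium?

∂u_i/∂x_i = α_i − 1, so town i contributes w_i if α_i > 1, else 0.
α_i > 1 for i ∈ {2}; NE contributions (0, 11), X = 11.

11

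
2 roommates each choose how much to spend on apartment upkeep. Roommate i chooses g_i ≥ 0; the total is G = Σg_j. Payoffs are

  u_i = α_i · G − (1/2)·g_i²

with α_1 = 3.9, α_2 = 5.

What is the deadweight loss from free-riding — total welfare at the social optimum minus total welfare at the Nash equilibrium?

Roommate i's FOC: ∂u_i/∂g_i = α_i − g_i = 0, so g_i* = α_i.
NE contributions = (3.9, 5); G = 8.9.
W^NE = (Σα)·G − ½Σα_i² = 8.9² − ½·40.21 = 59.105.
Planner sets g_i = Σα_j = 8.9 for every i, so G^SO = 2·8.9 = 17.8.
W^SO = (Σα)·G^SO − ½·2·(Σα)² = (2/2)·8.9² = 79.21.
Deadweight loss = W^SO − W^NE = 20.105.

20.105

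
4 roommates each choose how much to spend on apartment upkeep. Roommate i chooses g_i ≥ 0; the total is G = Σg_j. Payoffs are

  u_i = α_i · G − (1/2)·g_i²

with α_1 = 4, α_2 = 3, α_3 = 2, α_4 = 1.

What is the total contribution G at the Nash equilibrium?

Roommate i's FOC: ∂u_i/∂g_i = α_i − g_i = 0, so g_i* = α_i.
NE contributions = (4, 3, 2, 1); G = 10.

10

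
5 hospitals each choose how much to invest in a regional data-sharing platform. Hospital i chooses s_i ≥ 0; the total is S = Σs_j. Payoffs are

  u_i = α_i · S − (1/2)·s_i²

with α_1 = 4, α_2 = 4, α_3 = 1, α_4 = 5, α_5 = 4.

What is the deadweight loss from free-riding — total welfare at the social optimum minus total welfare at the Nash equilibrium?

523

Hospital i's FOC: ∂u_i/∂s_i = α_i − s_i = 0, so s_i* = α_i.
NE contributions = (4, 4, 1, 5, 4); S = 18.
W^NE = (Σα)·S − ½Σα_i² = 18² − ½·74 = 287.
Planner sets s_i = Σα_j = 18 for every i, so S^SO = 5·18 = 90.
W^SO = (Σα)·S^SO − ½·5·(Σα)² = (5/2)·18² = 810.
Deadweight loss = W^SO − W^NE = 523.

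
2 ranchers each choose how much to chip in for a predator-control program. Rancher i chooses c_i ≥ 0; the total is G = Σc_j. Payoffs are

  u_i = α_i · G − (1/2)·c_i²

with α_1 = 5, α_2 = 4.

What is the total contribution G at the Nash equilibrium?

9

Rancher i's FOC: ∂u_i/∂c_i = α_i − c_i = 0, so c_i* = α_i.
NE contributions = (5, 4); G = 9.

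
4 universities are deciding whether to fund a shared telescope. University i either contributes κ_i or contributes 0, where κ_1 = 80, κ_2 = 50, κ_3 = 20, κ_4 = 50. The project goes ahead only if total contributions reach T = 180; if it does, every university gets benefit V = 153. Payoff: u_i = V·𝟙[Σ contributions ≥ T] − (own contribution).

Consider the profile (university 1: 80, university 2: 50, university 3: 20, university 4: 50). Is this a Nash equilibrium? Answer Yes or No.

Total = 200 ≥ 180: provided.
University 1 (pledges 80, payoff 73): dropping to 0 → total 120, payoff 0. No gain.
University 2 (pledges 50, payoff 103): dropping to 0 → total 150, payoff 0. No gain.
University 3 (pledges 20, payoff 133): dropping to 0 → total 180, payoff 153. Profitable deviation.

No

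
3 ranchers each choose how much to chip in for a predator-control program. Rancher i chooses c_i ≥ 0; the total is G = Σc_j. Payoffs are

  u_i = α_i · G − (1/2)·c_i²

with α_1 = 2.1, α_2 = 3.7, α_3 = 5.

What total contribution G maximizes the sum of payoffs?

Planner FOC: ∂(Σu_j)/∂c_i = (Σα_j) − c_i = 0, so c_i^SO = Σα_j = 10.8 for every i; G^SO = 32.4.

32.4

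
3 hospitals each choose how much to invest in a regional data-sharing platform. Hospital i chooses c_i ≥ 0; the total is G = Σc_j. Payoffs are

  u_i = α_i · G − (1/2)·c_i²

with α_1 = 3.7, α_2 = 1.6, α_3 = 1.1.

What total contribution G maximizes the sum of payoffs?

19.2

Planner FOC: ∂(Σu_j)/∂c_i = (Σα_j) − c_i = 0, so c_i^SO = Σα_j = 6.4 for every i; G^SO = 19.2.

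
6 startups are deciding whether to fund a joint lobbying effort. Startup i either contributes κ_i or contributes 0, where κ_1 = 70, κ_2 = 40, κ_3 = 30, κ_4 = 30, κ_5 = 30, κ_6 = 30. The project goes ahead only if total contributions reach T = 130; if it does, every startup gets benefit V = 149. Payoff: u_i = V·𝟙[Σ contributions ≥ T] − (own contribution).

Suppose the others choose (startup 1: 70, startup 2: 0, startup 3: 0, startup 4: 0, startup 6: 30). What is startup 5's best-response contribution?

30

Others' total = 100. Contributing 30 brings total to 130 ≥ 130: gain V − κ_5 = 119.
Best response: 30.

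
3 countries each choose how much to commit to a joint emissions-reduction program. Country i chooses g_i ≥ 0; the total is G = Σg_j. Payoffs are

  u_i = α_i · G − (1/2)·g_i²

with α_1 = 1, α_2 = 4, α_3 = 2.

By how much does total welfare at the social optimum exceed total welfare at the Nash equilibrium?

35

Country i's FOC: ∂u_i/∂g_i = α_i − g_i = 0, so g_i* = α_i.
NE contributions = (1, 4, 2); G = 7.
W^NE = (Σα)·G − ½Σα_i² = 7² − ½·21 = 38.5.
Planner sets g_i = Σα_j = 7 for every i, so G^SO = 3·7 = 21.
W^SO = (Σα)·G^SO − ½·3·(Σα)² = (3/2)·7² = 73.5.
Deadweight loss = W^SO − W^NE = 35.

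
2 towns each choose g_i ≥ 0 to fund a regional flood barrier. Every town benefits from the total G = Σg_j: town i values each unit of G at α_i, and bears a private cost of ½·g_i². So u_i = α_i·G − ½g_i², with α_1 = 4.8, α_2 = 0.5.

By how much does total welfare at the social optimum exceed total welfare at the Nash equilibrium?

Town i's FOC: ∂u_i/∂g_i = α_i − g_i = 0, so g_i* = α_i.
NE contributions = (4.8, 0.5); G = 5.3.
W^NE = (Σα)·G − ½Σα_i² = 5.3² − ½·23.29 = 16.445.
Planner sets g_i = Σα_j = 5.3 for every i, so G^SO = 2·5.3 = 10.6.
W^SO = (Σα)·G^SO − ½·2·(Σα)² = (2/2)·5.3² = 28.09.
Deadweight loss = W^SO − W^NE = 11.645.

11.645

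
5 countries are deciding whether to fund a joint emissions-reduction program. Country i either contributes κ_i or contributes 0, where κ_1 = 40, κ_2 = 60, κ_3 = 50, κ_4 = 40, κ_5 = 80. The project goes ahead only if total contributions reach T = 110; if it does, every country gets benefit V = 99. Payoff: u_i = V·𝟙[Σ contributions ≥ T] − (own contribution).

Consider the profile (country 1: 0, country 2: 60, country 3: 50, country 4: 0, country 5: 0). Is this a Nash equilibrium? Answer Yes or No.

Total = 110 ≥ 110: provided.
Country 1 (pledges 0, payoff 99): pledging 40 → total 150, payoff 59. No gain.
Country 2 (pledges 60, payoff 39): dropping to 0 → total 50, payoff 0. No gain.
Country 3 (pledges 50, payoff 49): dropping to 0 → total 60, payoff 0. No gain.
Country 4 (pledges 0, payoff 99): pledging 40 → total 150, payoff 59. No gain.
Country 5 (pledges 0, payoff 99): pledging 80 → total 190, payoff 19. No gain.

Yes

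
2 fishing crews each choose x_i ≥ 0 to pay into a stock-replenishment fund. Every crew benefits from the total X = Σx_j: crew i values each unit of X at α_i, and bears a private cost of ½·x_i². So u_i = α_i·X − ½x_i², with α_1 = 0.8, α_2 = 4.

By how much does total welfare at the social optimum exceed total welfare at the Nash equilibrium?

8.32

Crew i's FOC: ∂u_i/∂x_i = α_i − x_i = 0, so x_i* = α_i.
NE contributions = (0.8, 4); X = 4.8.
W^NE = (Σα)·X − ½Σα_i² = 4.8² − ½·16.64 = 14.72.
Planner sets x_i = Σα_j = 4.8 for every i, so X^SO = 2·4.8 = 9.6.
W^SO = (Σα)·X^SO − ½·2·(Σα)² = (2/2)·4.8² = 23.04.
Deadweight loss = W^SO − W^NE = 8.32.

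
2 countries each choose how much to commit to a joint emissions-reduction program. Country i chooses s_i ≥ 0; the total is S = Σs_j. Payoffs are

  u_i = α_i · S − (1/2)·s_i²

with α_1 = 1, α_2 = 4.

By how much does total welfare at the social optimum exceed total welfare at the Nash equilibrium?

Country i's FOC: ∂u_i/∂s_i = α_i − s_i = 0, so s_i* = α_i.
NE contributions = (1, 4); S = 5.
W^NE = (Σα)·S − ½Σα_i² = 5² − ½·17 = 16.5.
Planner sets s_i = Σα_j = 5 for every i, so S^SO = 2·5 = 10.
W^SO = (Σα)·S^SO − ½·2·(Σα)² = (2/2)·5² = 25.
Deadweight loss = W^SO − W^NE = 8.5.

8.5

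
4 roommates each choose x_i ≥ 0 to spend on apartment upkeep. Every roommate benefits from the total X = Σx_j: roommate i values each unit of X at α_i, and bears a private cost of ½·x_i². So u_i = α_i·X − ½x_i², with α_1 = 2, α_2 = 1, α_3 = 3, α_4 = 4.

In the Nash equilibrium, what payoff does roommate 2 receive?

9.5

Roommate i's FOC: ∂u_i/∂x_i = α_i − x_i = 0, so x_i* = α_i.
NE contributions = (2, 1, 3, 4); X = 10.
u_2 = α_2·X − ½·(x_2)² = 1·10 − ½·1² = 9.5.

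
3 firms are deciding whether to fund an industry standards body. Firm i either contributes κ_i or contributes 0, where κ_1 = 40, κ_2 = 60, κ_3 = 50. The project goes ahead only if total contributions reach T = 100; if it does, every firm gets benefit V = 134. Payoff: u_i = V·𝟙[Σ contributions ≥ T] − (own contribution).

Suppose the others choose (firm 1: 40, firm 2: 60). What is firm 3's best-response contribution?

Others' total = 100 ≥ 100; contributing adds cost 50 for no extra benefit.
Best response: 0.

0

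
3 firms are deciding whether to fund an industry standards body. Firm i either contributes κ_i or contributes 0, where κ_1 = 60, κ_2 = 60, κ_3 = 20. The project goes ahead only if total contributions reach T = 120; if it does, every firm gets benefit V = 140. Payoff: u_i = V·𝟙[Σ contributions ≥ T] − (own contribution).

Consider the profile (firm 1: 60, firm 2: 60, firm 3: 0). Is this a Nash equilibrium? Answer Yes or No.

Total = 120 ≥ 120: provided.
Firm 1 (pledges 60, payoff 80): dropping to 0 → total 60, payoff 0. No gain.
Firm 2 (pledges 60, payoff 80): dropping to 0 → total 60, payoff 0. No gain.
Firm 3 (pledges 0, payoff 140): pledging 20 → total 140, payoff 120. No gain.

Yes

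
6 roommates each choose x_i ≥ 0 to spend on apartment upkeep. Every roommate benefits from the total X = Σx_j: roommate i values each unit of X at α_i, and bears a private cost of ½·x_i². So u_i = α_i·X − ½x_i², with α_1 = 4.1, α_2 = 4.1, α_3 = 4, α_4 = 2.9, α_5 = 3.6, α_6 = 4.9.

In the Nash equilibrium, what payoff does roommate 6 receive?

Roommate i's FOC: ∂u_i/∂x_i = α_i − x_i = 0, so x_i* = α_i.
NE contributions = (4.1, 4.1, 4, 2.9, 3.6, 4.9); X = 23.6.
u_6 = α_6·X − ½·(x_6)² = 4.9·23.6 − ½·4.9² = 103.635.

103.635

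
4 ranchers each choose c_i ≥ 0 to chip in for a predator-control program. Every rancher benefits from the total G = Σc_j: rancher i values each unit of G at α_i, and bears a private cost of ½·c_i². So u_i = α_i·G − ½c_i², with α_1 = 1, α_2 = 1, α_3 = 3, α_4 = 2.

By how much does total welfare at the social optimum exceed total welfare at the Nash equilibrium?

Rancher i's FOC: ∂u_i/∂c_i = α_i − c_i = 0, so c_i* = α_i.
NE contributions = (1, 1, 3, 2); G = 7.
W^NE = (Σα)·G − ½Σα_i² = 7² − ½·15 = 41.5.
Planner sets c_i = Σα_j = 7 for every i, so G^SO = 4·7 = 28.
W^SO = (Σα)·G^SO − ½·4·(Σα)² = (4/2)·7² = 98.
Deadweight loss = W^SO − W^NE = 56.5.

56.5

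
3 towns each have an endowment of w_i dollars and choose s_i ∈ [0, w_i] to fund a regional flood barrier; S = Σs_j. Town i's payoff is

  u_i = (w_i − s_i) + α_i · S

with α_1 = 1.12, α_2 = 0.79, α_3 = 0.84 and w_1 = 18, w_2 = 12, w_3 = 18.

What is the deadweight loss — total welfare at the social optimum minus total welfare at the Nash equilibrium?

∂u_i/∂s_i = α_i − 1, so town i contributes w_i if α_i > 1, else 0.
α_i > 1 for i ∈ {1}; NE contributions (18, 0, 0), S = 18.
W^NE = Σw_i − S^NE + (Σα_i)·S^NE = 48 + 1.75·18 = 79.5.
Planner: ∂(Σu_j)/∂s_i = Σα_j − 1 = 1.75 > 0, so everyone contributes w_i; S^SO = 48, W^SO = 48 + 1.75·48 = 132.
Deadweight loss = 52.5.

52.5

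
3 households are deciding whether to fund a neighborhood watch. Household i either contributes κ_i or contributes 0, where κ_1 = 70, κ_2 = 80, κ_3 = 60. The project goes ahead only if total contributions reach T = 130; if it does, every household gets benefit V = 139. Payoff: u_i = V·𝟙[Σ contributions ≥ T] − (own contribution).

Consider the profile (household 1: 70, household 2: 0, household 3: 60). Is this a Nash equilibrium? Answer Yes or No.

Yes

Total = 130 ≥ 130: provided.
Household 1 (pledges 70, payoff 69): dropping to 0 → total 60, payoff 0. No gain.
Household 2 (pledges 0, payoff 139): pledging 80 → total 210, payoff 59. No gain.
Household 3 (pledges 60, payoff 79): dropping to 0 → total 70, payoff 0. No gain.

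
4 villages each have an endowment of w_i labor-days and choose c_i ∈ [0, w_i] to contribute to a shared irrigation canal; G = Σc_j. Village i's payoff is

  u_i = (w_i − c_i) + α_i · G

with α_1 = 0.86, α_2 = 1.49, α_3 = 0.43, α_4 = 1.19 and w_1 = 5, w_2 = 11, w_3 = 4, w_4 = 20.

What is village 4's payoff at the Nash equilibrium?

36.89

∂u_i/∂c_i = α_i − 1, so village i contributes w_i if α_i > 1, else 0.
α_i > 1 for i ∈ {2, 4}; NE contributions (0, 11, 0, 20), G = 31.
u_4 = (20 − 20) + 1.19·31 = 36.89.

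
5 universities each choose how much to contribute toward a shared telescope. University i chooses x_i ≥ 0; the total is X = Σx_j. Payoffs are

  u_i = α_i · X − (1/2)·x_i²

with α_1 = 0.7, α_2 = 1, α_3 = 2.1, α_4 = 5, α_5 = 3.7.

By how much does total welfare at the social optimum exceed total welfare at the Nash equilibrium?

University i's FOC: ∂u_i/∂x_i = α_i − x_i = 0, so x_i* = α_i.
NE contributions = (0.7, 1, 2.1, 5, 3.7); X = 12.5.
W^NE = (Σα)·X − ½Σα_i² = 12.5² − ½·44.59 = 133.955.
Planner sets x_i = Σα_j = 12.5 for every i, so X^SO = 5·12.5 = 62.5.
W^SO = (Σα)·X^SO − ½·5·(Σα)² = (5/2)·12.5² = 390.625.
Deadweight loss = W^SO − W^NE = 256.67.

256.67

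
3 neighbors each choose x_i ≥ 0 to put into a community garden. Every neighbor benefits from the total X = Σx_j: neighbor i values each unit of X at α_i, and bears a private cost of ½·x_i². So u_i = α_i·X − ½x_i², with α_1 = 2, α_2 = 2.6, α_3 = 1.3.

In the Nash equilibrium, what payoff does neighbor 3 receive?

Neighbor i's FOC: ∂u_i/∂x_i = α_i − x_i = 0, so x_i* = α_i.
NE contributions = (2, 2.6, 1.3); X = 5.9.
u_3 = α_3·X − ½·(x_3)² = 1.3·5.9 − ½·1.3² = 6.825.

6.825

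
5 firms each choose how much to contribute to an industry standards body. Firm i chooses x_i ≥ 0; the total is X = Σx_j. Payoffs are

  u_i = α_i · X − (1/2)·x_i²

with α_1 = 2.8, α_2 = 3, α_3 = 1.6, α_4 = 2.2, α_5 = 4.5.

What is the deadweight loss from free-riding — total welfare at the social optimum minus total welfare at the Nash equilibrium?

Firm i's FOC: ∂u_i/∂x_i = α_i − x_i = 0, so x_i* = α_i.
NE contributions = (2.8, 3, 1.6, 2.2, 4.5); X = 14.1.
W^NE = (Σα)·X − ½Σα_i² = 14.1² − ½·44.49 = 176.565.
Planner sets x_i = Σα_j = 14.1 for every i, so X^SO = 5·14.1 = 70.5.
W^SO = (Σα)·X^SO − ½·5·(Σα)² = (5/2)·14.1² = 497.025.
Deadweight loss = W^SO − W^NE = 320.46.

320.46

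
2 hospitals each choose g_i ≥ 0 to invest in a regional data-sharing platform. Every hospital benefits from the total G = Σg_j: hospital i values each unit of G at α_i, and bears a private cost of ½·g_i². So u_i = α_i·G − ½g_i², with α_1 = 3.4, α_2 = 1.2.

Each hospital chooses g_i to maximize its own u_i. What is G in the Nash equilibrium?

Hospital i's FOC: ∂u_i/∂g_i = α_i − g_i = 0, so g_i* = α_i.
NE contributions = (3.4, 1.2); G = 4.6.

4.6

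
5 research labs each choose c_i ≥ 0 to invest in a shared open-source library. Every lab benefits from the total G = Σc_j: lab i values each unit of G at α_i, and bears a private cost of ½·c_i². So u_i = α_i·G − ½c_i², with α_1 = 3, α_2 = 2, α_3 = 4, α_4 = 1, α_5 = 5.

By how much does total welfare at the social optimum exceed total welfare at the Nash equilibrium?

Lab i's FOC: ∂u_i/∂c_i = α_i − c_i = 0, so c_i* = α_i.
NE contributions = (3, 2, 4, 1, 5); G = 15.
W^NE = (Σα)·G − ½Σα_i² = 15² − ½·55 = 197.5.
Planner sets c_i = Σα_j = 15 for every i, so G^SO = 5·15 = 75.
W^SO = (Σα)·G^SO − ½·5·(Σα)² = (5/2)·15² = 562.5.
Deadweight loss = W^SO − W^NE = 365.

365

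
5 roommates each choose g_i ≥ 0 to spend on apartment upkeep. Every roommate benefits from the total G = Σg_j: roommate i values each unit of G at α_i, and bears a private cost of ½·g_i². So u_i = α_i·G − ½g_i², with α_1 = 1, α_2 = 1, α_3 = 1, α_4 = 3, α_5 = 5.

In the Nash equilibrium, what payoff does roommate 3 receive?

Roommate i's FOC: ∂u_i/∂g_i = α_i − g_i = 0, so g_i* = α_i.
NE contributions = (1, 1, 1, 3, 5); G = 11.
u_3 = α_3·G − ½·(g_3)² = 1·11 − ½·1² = 10.5.

10.5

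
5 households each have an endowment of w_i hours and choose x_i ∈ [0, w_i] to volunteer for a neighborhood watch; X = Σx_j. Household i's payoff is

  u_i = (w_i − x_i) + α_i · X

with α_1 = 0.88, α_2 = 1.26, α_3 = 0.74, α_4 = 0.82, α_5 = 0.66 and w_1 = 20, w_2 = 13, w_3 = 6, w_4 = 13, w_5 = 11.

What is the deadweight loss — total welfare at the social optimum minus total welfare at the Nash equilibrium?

∂u_i/∂x_i = α_i − 1, so household i contributes w_i if α_i > 1, else 0.
α_i > 1 for i ∈ {2}; NE contributions (0, 13, 0, 0, 0), X = 13.
W^NE = Σw_i − X^NE + (Σα_i)·X^NE = 63 + 3.36·13 = 106.68.
Planner: ∂(Σu_j)/∂x_i = Σα_j − 1 = 3.36 > 0, so everyone contributes w_i; X^SO = 63, W^SO = 63 + 3.36·63 = 274.68.
Deadweight loss = 168.

168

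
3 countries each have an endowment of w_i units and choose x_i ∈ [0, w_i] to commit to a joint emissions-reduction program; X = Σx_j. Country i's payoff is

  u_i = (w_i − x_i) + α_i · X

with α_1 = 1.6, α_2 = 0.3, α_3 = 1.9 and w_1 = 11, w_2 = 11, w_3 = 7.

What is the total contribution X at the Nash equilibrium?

∂u_i/∂x_i = α_i − 1, so country i contributes w_i if α_i > 1, else 0.
α_i > 1 for i ∈ {1, 3}; NE contributions (11, 0, 7), X = 18.

18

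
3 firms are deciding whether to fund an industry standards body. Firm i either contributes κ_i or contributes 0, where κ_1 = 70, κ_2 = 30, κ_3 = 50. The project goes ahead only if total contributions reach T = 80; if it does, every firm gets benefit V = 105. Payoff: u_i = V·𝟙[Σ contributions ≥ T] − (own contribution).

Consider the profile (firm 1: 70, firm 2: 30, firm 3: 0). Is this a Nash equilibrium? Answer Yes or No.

Yes

Total = 100 ≥ 80: provided.
Firm 1 (pledges 70, payoff 35): dropping to 0 → total 30, payoff 0. No gain.
Firm 2 (pledges 30, payoff 75): dropping to 0 → total 70, payoff 0. No gain.
Firm 3 (pledges 0, payoff 105): pledging 50 → total 150, payoff 55. No gain.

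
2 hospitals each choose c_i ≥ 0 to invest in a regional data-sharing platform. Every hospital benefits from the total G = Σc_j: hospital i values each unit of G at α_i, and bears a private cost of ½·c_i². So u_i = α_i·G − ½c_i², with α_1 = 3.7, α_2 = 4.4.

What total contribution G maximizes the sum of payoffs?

Planner FOC: ∂(Σu_j)/∂c_i = (Σα_j) − c_i = 0, so c_i^SO = Σα_j = 8.1 for every i; G^SO = 16.2.

16.2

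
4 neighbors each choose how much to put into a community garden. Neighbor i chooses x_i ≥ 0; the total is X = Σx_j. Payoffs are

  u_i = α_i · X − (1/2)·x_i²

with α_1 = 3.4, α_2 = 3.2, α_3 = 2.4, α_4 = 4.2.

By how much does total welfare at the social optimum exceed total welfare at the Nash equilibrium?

Neighbor i's FOC: ∂u_i/∂x_i = α_i − x_i = 0, so x_i* = α_i.
NE contributions = (3.4, 3.2, 2.4, 4.2); X = 13.2.
W^NE = (Σα)·X − ½Σα_i² = 13.2² − ½·45.2 = 151.64.
Planner sets x_i = Σα_j = 13.2 for every i, so X^SO = 4·13.2 = 52.8.
W^SO = (Σα)·X^SO − ½·4·(Σα)² = (4/2)·13.2² = 348.48.
Deadweight loss = W^SO − W^NE = 196.84.

196.84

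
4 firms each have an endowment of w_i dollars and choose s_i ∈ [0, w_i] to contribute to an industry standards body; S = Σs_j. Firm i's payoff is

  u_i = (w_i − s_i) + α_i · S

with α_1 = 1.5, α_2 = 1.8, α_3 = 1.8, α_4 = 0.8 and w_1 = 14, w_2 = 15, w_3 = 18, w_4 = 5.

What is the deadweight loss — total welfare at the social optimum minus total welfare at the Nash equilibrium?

24.5

∂u_i/∂s_i = α_i − 1, so firm i contributes w_i if α_i > 1, else 0.
α_i > 1 for i ∈ {1, 2, 3}; NE contributions (14, 15, 18, 0), S = 47.
W^NE = Σw_i − S^NE + (Σα_i)·S^NE = 52 + 4.9·47 = 282.3.
Planner: ∂(Σu_j)/∂s_i = Σα_j − 1 = 4.9 > 0, so everyone contributes w_i; S^SO = 52, W^SO = 52 + 4.9·52 = 306.8.
Deadweight loss = 24.5.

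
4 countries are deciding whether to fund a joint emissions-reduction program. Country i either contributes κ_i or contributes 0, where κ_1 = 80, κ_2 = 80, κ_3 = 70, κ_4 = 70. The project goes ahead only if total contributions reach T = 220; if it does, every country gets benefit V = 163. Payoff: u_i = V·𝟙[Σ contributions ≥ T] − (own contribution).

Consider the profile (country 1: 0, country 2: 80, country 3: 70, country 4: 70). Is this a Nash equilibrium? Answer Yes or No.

Total = 220 ≥ 220: provided.
Country 1 (pledges 0, payoff 163): pledging 80 → total 300, payoff 83. No gain.
Country 2 (pledges 80, payoff 83): dropping to 0 → total 140, payoff 0. No gain.
Country 3 (pledges 70, payoff 93): dropping to 0 → total 150, payoff 0. No gain.
Country 4 (pledges 70, payoff 93): dropping to 0 → total 150, payoff 0. No gain.

Yes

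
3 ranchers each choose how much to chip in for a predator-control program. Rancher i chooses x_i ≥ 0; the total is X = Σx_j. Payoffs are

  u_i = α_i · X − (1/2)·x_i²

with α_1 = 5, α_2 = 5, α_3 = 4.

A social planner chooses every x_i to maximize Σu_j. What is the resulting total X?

42

Planner FOC: ∂(Σu_j)/∂x_i = (Σα_j) − x_i = 0, so x_i^SO = Σα_j = 14 for every i; X^SO = 42.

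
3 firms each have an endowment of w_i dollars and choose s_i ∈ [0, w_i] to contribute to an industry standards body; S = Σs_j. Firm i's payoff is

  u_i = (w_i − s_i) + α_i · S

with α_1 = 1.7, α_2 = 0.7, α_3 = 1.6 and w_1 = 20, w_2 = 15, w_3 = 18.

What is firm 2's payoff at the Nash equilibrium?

41.6

∂u_i/∂s_i = α_i − 1, so firm i contributes w_i if α_i > 1, else 0.
α_i > 1 for i ∈ {1, 3}; NE contributions (20, 0, 18), S = 38.
u_2 = (15 − 0) + 0.7·38 = 41.6.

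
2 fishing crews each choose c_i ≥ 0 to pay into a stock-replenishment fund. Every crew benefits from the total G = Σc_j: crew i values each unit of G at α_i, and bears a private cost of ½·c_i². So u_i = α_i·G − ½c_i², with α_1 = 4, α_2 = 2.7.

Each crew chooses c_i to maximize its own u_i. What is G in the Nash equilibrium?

6.7

Crew i's FOC: ∂u_i/∂c_i = α_i − c_i = 0, so c_i* = α_i.
NE contributions = (4, 2.7); G = 6.7.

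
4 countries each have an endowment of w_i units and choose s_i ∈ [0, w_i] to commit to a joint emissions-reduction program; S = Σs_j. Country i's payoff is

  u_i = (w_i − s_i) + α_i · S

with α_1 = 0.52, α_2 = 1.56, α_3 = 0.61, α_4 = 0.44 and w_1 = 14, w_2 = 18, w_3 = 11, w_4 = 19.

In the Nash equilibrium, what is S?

∂u_i/∂s_i = α_i − 1, so country i contributes w_i if α_i > 1, else 0.
α_i > 1 for i ∈ {2}; NE contributions (0, 18, 0, 0), S = 18.

18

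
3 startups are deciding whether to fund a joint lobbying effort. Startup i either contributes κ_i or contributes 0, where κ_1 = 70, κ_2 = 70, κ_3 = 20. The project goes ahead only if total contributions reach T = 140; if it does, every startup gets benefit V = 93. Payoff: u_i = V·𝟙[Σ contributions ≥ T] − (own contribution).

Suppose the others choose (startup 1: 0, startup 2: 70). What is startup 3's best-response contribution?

0

Others' total = 70. Even contributing 20 gives 90 < 140: no benefit either way.
Best response: 0.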